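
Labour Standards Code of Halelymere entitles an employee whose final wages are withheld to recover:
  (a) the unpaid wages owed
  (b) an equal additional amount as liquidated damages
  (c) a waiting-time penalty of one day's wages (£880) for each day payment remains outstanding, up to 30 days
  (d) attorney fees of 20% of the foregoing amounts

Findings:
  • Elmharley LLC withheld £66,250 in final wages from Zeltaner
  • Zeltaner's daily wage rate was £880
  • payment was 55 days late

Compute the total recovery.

Total award: £190,680

Liquidated damages (equal amount): £66,250
Penalty days: min(55, 30) = 30
Waiting-time penalty: 30 × £880 = £26,400
Subtotal: £66,250 + £66,250 + £26,400 = £158,900
Attorney fees: 20% of £158,900 = £31,780
Total award: £158,900 + £31,780 = £190,680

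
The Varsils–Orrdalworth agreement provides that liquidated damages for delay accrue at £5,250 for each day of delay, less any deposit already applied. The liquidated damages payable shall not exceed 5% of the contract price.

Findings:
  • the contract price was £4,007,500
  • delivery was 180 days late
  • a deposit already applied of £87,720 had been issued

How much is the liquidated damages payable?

£200,375

Per-day damages: 180 × £5,250 = £945,000
Less deposit already applied: £945,000 − £87,720 = £857,280
Cap: 5% of £4,007,500 = £200,375
Cap at £200,375: £857,280 exceeds the cap → £200,375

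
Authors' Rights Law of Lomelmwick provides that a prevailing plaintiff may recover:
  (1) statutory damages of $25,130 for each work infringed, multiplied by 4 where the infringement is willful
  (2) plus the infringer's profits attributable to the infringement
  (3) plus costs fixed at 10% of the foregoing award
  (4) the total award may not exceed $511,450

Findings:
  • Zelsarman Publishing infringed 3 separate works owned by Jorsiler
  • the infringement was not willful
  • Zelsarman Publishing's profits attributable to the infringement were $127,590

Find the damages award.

$223,278

Statutory damages: 3 × $25,130 = $75,390
Infringement not willful: no ×4 enhancement.
Combined award: $75,390 + $127,590 = $202,980
Costs: 10% of $202,980 = $20,298
Award plus costs: $202,980 + $20,298 = $223,278
Cap at $511,450: $223,278 is within the cap, no reduction.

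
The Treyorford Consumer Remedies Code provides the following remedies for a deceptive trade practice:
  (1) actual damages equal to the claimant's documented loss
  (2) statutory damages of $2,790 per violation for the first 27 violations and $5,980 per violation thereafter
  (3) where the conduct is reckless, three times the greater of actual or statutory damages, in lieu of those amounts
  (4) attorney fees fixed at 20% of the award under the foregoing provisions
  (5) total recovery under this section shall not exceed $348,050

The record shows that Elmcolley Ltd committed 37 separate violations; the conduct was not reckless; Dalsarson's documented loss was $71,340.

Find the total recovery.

First 27 violations: 27 × $2,790 = $75,330
Remaining violations: (37 − 27) × $5,980 = $59,800
Statutory damages: $75,330 + $59,800 = $135,130
Conduct not reckless: the in-lieu enhancement does not apply.
Actual plus statutory damages: $71,340 + $135,130 = $206,470
Attorney fees: 20% of $206,470 = $41,294
Total before cap: $206,470 + $41,294 = $247,764
Cap at $348,050: $247,764 is within the cap, no reduction.

Total recovery: $247,764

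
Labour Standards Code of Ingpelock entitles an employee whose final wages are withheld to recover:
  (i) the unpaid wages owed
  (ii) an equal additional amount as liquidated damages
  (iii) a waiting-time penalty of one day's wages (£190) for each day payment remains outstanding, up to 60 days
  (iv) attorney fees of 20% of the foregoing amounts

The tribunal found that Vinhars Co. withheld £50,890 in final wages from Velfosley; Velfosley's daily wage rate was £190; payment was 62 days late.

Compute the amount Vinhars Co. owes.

£135,816

Liquidated damages (equal amount): £50,890
Penalty days: min(62, 60) = 60
Waiting-time penalty: 60 × £190 = £11,400
Subtotal: £50,890 + £50,890 + £11,400 = £113,180
Attorney fees: 20% of £113,180 = £22,636
Total award: £113,180 + £22,636 = £135,816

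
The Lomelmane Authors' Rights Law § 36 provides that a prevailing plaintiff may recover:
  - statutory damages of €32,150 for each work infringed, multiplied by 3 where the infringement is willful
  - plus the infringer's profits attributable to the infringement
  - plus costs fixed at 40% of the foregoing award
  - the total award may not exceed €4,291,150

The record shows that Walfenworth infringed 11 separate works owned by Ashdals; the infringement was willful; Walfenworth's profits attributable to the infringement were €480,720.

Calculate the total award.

Statutory damages: 11 × €32,150 = €353,650
Trebled: 3 × €353,650 = €1,060,950
Combined award: €1,060,950 + €480,720 = €1,541,670
Costs: 40% of €1,541,670 = €616,668
Award plus costs: €1,541,670 + €616,668 = €2,158,338
Cap at €4,291,150: €2,158,338 is within the cap, no reduction.

€2,158,338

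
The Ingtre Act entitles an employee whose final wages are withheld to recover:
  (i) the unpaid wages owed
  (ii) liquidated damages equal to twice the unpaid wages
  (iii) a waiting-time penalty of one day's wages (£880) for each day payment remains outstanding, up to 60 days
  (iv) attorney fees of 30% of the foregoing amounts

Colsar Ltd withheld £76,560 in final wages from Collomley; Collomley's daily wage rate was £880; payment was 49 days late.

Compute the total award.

£354,640

Doubled: 2 × £76,560 = £153,120
Penalty days: min(49, 60) = 49
Waiting-time penalty: 49 × £880 = £43,120
Subtotal: £76,560 + £153,120 + £43,120 = £272,800
Attorney fees: 30% of £272,800 = £81,840
Total award: £272,800 + £81,840 = £354,640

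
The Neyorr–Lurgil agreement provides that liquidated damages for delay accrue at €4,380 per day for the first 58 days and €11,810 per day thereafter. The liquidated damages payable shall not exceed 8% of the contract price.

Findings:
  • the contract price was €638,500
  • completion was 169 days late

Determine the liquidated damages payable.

€51,080

First 58 days: 58 × €4,380 = €254,040
Remaining days: (169 − 58) × €11,810 = €1,310,910
Accrued per-day damages: €254,040 + €1,310,910 = €1,564,950
Cap: 8% of €638,500 = €51,080
Cap at €51,080: €1,564,950 exceeds the cap → €51,080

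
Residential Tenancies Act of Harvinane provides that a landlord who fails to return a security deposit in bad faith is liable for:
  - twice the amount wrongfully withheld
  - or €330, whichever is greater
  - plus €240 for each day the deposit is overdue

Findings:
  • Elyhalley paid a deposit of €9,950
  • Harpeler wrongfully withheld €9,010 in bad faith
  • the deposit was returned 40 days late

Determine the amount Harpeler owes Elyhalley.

Recovery: €27,620

Doubled: 2 × €9,010 = €18,020
Minimum €330: €18,020 meets the minimum, no increase.
Late-return penalty: 40 × €240 = €9,600
Damages plus late penalty: €18,020 + €9,600 = €27,620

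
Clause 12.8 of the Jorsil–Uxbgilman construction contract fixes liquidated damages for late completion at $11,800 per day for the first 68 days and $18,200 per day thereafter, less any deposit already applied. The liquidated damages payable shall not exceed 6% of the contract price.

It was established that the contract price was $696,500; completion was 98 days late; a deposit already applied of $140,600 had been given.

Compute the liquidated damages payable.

First 68 days: 68 × $11,800 = $802,400
Remaining days: (98 − 68) × $18,200 = $546,000
Accrued per-day damages: $802,400 + $546,000 = $1,348,400
Less deposit already applied: $1,348,400 − $140,600 = $1,207,800
Cap: 6% of $696,500 = $41,790
Cap at $41,790: $1,207,800 exceeds the cap → $41,790

$41,790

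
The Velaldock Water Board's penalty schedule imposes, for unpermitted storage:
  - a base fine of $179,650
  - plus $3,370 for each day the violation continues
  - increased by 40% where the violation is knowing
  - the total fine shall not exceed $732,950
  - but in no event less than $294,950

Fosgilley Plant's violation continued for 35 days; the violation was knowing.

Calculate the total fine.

$416,640

Per-day component: 35 × $3,370 = $117,950
Base plus per-day: $179,650 + $117,950 = $297,600
Enhancement: 40% of $297,600 = $119,040
Enhanced fine: $297,600 + $119,040 = $416,640
Cap at $732,950: $416,640 is within the cap, no reduction.
Minimum $294,950: $416,640 meets the minimum, no increase.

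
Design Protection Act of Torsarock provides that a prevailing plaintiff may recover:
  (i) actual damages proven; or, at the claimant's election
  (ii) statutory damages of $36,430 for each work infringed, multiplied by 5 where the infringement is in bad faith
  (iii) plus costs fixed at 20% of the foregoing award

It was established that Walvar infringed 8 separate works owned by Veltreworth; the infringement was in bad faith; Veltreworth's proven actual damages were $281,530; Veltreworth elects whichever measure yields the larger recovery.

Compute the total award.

Statutory damages: 8 × $36,430 = $291,440
Multiplied by 5: 5 × $291,440 = $1,457,200
Greater of actual damages ($281,530) or enhanced statutory damages ($1,457,200): $1,457,200
Costs: 20% of $1,457,200 = $291,440
Award plus costs: $1,457,200 + $291,440 = $1,748,640

$1,748,640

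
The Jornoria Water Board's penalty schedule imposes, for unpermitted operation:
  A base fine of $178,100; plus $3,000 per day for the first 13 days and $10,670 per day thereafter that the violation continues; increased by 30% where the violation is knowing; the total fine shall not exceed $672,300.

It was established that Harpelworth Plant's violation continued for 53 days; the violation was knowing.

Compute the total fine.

$672,300

First 13 days: 13 × $3,000 = $39,000
Remaining days: (53 − 13) × $10,670 = $426,800
Per-day component: $39,000 + $426,800 = $465,800
Base plus per-day: $178,100 + $465,800 = $643,900
Enhancement: 30% of $643,900 = $193,170
Enhanced fine: $643,900 + $193,170 = $837,070
Cap at $672,300: $837,070 exceeds the cap → $672,300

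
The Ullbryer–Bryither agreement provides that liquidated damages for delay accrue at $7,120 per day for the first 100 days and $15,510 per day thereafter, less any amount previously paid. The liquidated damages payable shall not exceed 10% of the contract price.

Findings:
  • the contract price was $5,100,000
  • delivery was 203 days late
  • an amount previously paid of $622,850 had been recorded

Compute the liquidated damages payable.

$510,000

First 100 days: 100 × $7,120 = $712,000
Remaining days: (203 − 100) × $15,510 = $1,597,530
Accrued per-day damages: $712,000 + $1,597,530 = $2,309,530
Less amount previously paid: $2,309,530 − $622,850 = $1,686,680
Cap: 10% of $5,100,000 = $510,000
Cap at $510,000: $1,686,680 exceeds the cap → $510,000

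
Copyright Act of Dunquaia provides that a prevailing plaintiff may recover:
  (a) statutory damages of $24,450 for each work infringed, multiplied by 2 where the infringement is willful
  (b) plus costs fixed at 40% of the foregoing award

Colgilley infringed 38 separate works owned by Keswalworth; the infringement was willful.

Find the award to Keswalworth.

$2,601,480

Statutory damages: 38 × $24,450 = $929,100
Doubled: 2 × $929,100 = $1,858,200
Costs: 40% of $1,858,200 = $743,280
Award plus costs: $1,858,200 + $743,280 = $2,601,480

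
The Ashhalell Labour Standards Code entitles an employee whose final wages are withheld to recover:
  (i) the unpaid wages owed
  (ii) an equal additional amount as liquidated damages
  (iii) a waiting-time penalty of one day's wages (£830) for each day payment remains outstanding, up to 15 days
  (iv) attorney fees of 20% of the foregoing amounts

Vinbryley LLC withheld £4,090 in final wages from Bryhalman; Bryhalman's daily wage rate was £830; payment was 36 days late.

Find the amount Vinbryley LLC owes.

Liquidated damages (equal amount): £4,090
Penalty days: min(36, 15) = 15
Waiting-time penalty: 15 × £830 = £12,450
Subtotal: £4,090 + £4,090 + £12,450 = £20,630
Attorney fees: 20% of £20,630 = £4,126
Total award: £20,630 + £4,126 = £24,756

£24,756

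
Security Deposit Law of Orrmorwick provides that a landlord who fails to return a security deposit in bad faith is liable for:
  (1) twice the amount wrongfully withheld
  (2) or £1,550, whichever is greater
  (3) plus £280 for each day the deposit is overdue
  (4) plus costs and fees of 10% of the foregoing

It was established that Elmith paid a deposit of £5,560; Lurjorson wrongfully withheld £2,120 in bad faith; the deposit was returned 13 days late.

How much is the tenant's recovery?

£8,668

Doubled: 2 × £2,120 = £4,240
Minimum £1,550: £4,240 meets the minimum, no increase.
Late-return penalty: 13 × £280 = £3,640
Damages plus late penalty: £4,240 + £3,640 = £7,880
Costs and fees: 10% of £7,880 = £788
Total recovery: £7,880 + £788 = £8,668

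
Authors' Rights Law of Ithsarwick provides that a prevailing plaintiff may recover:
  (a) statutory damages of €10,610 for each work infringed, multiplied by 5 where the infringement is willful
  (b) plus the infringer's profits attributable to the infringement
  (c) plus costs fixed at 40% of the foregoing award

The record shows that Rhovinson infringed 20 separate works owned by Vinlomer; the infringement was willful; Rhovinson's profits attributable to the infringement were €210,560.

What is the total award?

€1,780,184

Statutory damages: 20 × €10,610 = €212,200
Multiplied by 5: 5 × €212,200 = €1,061,000
Combined award: €1,061,000 + €210,560 = €1,271,560
Costs: 40% of €1,271,560 = €508,624
Award plus costs: €1,271,560 + €508,624 = €1,780,184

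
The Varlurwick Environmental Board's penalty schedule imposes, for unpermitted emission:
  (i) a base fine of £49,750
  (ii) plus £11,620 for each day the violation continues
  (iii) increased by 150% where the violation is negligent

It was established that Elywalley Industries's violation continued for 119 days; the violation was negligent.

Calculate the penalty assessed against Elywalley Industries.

Per-day component: 119 × £11,620 = £1,382,780
Base plus per-day: £49,750 + £1,382,780 = £1,432,530
Enhancement: 150% of £1,432,530 = £2,148,795
Enhanced fine: £1,432,530 + £2,148,795 = £3,581,325

£3,581,325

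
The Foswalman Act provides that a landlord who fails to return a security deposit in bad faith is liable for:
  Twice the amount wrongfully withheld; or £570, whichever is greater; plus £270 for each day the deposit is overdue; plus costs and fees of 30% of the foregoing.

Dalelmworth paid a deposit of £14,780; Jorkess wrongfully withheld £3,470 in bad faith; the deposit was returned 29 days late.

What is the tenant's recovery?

Doubled: 2 × £3,470 = £6,940
Minimum £570: £6,940 meets the minimum, no increase.
Late-return penalty: 29 × £270 = £7,830
Damages plus late penalty: £6,940 + £7,830 = £14,770
Costs and fees: 30% of £14,770 = £4,431
Total recovery: £14,770 + £4,431 = £19,201

£19,201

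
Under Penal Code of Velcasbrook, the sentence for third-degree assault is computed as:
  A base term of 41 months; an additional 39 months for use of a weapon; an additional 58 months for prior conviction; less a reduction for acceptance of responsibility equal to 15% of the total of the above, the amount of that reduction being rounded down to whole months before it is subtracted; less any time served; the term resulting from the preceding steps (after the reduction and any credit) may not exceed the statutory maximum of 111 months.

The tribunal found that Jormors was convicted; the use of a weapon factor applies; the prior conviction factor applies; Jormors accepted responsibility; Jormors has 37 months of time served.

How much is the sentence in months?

81 months

Use of a weapon enhancement: +39 months
Prior conviction enhancement: +58 months
Adjusted term: 41 months + 39 months + 58 months = 138 months
Acceptance of responsibility reduction: 15% of 138 months = 20 months (rounded down)
After reduction: 138 − 20 = 118 months
Less time served: 118 months − 37 months = 81 months
Cap at 111 months: 81 months is within the cap, no reduction.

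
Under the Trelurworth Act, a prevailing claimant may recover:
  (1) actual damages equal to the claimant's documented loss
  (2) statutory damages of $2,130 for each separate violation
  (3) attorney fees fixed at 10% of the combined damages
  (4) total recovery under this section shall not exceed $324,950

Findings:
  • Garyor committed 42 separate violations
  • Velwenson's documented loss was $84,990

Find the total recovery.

Statutory damages: 42 × $2,130 = $89,460
Combined damages: $84,990 + $89,460 = $174,450
Attorney fees: 10% of $174,450 = $17,445
Total before cap: $174,450 + $17,445 = $191,895
Cap at $324,950: $191,895 is within the cap, no reduction.

$191,895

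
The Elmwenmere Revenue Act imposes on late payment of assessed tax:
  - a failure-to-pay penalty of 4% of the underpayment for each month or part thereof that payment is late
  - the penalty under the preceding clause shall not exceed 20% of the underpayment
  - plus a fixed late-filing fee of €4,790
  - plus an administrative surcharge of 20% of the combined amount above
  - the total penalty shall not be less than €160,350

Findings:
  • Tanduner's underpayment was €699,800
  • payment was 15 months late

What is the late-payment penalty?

€173,700

Accrued rate: 4% × 15 = 60%, capped at 20% → 20%
Failure-to-pay penalty: 20% of €699,800 = €139,960
Penalty before surcharge: €139,960 + €4,790 = €144,750
Administrative surcharge: 20% of €144,750 = €28,950
Total penalty: €144,750 + €28,950 = €173,700
Minimum €160,350: €173,700 meets the minimum, no increase.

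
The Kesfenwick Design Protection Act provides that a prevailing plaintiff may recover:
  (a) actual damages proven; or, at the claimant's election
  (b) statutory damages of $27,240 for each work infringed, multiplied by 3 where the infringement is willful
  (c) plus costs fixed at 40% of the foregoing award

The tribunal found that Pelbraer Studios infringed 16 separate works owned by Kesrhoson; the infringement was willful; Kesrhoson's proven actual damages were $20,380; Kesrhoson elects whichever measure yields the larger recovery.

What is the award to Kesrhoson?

Award: $1,830,528

Statutory damages: 16 × $27,240 = $435,840
Trebled: 3 × $435,840 = $1,307,520
Greater of actual damages ($20,380) or enhanced statutory damages ($1,307,520): $1,307,520
Costs: 40% of $1,307,520 = $523,008
Award plus costs: $1,307,520 + $523,008 = $1,830,528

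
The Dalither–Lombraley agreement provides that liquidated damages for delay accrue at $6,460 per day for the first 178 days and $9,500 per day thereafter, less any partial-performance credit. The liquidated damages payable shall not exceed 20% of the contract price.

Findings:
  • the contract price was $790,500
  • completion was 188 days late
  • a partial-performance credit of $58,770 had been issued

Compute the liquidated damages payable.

First 178 days: 178 × $6,460 = $1,149,880
Remaining days: (188 − 178) × $9,500 = $95,000
Accrued per-day damages: $1,149,880 + $95,000 = $1,244,880
Less partial-performance credit: $1,244,880 − $58,770 = $1,186,110
Cap: 20% of $790,500 = $158,100
Cap at $158,100: $1,186,110 exceeds the cap → $158,100

$158,100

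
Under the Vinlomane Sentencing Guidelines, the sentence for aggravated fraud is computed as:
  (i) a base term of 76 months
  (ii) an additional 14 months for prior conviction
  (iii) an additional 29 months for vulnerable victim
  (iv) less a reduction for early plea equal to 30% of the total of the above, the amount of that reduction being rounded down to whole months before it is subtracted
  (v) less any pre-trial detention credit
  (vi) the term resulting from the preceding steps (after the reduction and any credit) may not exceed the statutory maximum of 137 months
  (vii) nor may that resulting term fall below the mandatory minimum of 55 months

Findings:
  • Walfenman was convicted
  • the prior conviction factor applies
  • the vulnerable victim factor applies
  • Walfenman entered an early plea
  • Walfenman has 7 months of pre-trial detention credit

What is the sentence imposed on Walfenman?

Prior conviction enhancement: +14 months
Vulnerable victim enhancement: +29 months
Adjusted term: 76 months + 14 months + 29 months = 119 months
Early plea reduction: 30% of 119 months = 35 months (rounded down)
After reduction: 119 − 35 = 84 months
Less pre-trial detention credit: 84 months − 7 months = 77 months
Cap at 137 months: 77 months is within the cap, no reduction.
Minimum 55 months: 77 months meets the minimum, no increase.

77 months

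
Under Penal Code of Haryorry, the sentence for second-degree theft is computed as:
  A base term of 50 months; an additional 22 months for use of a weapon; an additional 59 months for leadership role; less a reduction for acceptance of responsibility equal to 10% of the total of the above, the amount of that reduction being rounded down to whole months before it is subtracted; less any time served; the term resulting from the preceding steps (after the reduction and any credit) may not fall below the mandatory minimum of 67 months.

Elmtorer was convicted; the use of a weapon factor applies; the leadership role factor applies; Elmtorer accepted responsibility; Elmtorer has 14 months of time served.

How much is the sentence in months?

Use of a weapon enhancement: +22 months
Leadership role enhancement: +59 months
Adjusted term: 50 months + 22 months + 59 months = 131 months
Acceptance of responsibility reduction: 10% of 131 months = 13 months (rounded down)
After reduction: 131 − 13 = 118 months
Less time served: 118 months − 14 months = 104 months
Minimum 67 months: 104 months meets the minimum, no increase.

104 months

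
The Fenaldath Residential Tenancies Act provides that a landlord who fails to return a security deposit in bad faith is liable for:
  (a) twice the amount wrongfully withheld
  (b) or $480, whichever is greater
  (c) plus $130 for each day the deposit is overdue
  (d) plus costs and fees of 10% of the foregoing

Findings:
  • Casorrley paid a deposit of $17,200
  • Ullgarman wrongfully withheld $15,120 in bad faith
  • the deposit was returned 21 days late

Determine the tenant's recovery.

Doubled: 2 × $15,120 = $30,240
Minimum $480: $30,240 meets the minimum, no increase.
Late-return penalty: 21 × $130 = $2,730
Damages plus late penalty: $30,240 + $2,730 = $32,970
Costs and fees: 10% of $32,970 = $3,297
Total recovery: $32,970 + $3,297 = $36,267

$36,267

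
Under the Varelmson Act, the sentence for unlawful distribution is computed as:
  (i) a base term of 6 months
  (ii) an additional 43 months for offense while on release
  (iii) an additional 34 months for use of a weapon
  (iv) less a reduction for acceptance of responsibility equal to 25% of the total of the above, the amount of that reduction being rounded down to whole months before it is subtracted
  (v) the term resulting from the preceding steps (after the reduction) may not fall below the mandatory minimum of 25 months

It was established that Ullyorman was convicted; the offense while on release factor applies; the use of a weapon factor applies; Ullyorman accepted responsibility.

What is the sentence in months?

Offense while on release enhancement: +43 months
Use of a weapon enhancement: +34 months
Adjusted term: 6 months + 43 months + 34 months = 83 months
Acceptance of responsibility reduction: 25% of 83 months = 20 months (rounded down)
After reduction: 83 − 20 = 63 months
Minimum 25 months: 63 months meets the minimum, no increase.

63 months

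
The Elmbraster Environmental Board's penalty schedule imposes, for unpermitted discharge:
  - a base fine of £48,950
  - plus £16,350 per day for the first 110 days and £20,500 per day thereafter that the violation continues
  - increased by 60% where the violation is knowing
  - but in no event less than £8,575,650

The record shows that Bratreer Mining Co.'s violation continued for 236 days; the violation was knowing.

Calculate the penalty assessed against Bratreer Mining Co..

First 110 days: 110 × £16,350 = £1,798,500
Remaining days: (236 − 110) × £20,500 = £2,583,000
Per-day component: £1,798,500 + £2,583,000 = £4,381,500
Base plus per-day: £48,950 + £4,381,500 = £4,430,450
Enhancement: 60% of £4,430,450 = £2,658,270
Enhanced fine: £4,430,450 + £2,658,270 = £7,088,720
Minimum £8,575,650: £7,088,720 is below the minimum → £8,575,650

£8,575,650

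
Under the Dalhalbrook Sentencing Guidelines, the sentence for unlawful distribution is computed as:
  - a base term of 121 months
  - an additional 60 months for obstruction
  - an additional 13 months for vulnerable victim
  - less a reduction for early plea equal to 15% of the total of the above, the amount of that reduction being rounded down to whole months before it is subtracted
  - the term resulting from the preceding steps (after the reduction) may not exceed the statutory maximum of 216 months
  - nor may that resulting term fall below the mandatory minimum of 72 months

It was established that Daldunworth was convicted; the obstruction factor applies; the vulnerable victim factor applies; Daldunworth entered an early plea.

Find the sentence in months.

165 months

Obstruction enhancement: +60 months
Vulnerable victim enhancement: +13 months
Adjusted term: 121 months + 60 months + 13 months = 194 months
Early plea reduction: 15% of 194 months = 29 months (rounded down)
After reduction: 194 − 29 = 165 months
Cap at 216 months: 165 months is within the cap, no reduction.
Minimum 72 months: 165 months meets the minimum, no increase.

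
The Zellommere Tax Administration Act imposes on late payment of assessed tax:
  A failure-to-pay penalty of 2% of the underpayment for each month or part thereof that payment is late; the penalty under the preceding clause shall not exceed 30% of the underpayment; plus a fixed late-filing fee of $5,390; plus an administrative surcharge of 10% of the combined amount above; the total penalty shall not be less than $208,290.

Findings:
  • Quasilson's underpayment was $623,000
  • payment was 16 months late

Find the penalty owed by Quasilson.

Penalty: $211,519

Accrued rate: 2% × 16 = 32%, capped at 30% → 30%
Failure-to-pay penalty: 30% of $623,000 = $186,900
Penalty before surcharge: $186,900 + $5,390 = $192,290
Administrative surcharge: 10% of $192,290 = $19,229
Total penalty: $192,290 + $19,229 = $211,519
Minimum $208,290: $211,519 meets the minimum, no increase.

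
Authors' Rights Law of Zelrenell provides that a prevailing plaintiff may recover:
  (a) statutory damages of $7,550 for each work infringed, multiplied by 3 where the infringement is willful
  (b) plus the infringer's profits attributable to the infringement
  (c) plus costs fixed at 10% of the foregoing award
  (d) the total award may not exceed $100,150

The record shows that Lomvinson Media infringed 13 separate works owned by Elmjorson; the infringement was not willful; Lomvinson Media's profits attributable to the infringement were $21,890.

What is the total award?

Statutory damages: 13 × $7,550 = $98,150
Infringement not willful: no ×3 enhancement.
Combined award: $98,150 + $21,890 = $120,040
Costs: 10% of $120,040 = $12,004
Award plus costs: $120,040 + $12,004 = $132,044
Cap at $100,150: $132,044 exceeds the cap → $100,150

$100,150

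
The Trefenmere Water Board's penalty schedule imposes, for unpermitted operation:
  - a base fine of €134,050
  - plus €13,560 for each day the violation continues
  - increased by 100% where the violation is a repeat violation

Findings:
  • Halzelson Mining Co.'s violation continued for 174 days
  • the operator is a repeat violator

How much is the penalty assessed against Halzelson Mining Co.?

Per-day component: 174 × €13,560 = €2,359,440
Base plus per-day: €134,050 + €2,359,440 = €2,493,490
Enhancement: 100% of €2,493,490 = €2,493,490
Enhanced fine: €2,493,490 + €2,493,490 = €4,986,980

Civil penalty: €4,986,980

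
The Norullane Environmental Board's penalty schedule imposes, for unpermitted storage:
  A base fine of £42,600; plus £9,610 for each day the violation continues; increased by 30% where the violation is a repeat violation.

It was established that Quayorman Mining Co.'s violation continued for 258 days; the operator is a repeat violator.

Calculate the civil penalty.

£3,278,574

Per-day component: 258 × £9,610 = £2,479,380
Base plus per-day: £42,600 + £2,479,380 = £2,521,980
Enhancement: 30% of £2,521,980 = £756,594
Enhanced fine: £2,521,980 + £756,594 = £3,278,574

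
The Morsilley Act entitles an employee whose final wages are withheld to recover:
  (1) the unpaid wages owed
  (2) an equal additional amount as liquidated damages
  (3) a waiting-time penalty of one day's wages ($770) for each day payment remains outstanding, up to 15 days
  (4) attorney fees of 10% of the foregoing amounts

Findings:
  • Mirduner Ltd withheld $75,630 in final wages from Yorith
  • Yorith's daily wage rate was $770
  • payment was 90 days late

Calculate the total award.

Liquidated damages (equal amount): $75,630
Penalty days: min(90, 15) = 15
Waiting-time penalty: 15 × $770 = $11,550
Subtotal: $75,630 + $75,630 + $11,550 = $162,810
Attorney fees: 10% of $162,810 = $16,281
Total award: $162,810 + $16,281 = $179,091

$179,091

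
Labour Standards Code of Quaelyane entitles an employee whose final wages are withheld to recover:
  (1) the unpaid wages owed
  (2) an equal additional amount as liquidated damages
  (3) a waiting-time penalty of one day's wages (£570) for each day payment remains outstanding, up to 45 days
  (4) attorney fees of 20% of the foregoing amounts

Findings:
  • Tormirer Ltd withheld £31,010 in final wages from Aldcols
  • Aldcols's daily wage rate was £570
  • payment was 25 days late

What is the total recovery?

£91,524

Liquidated damages (equal amount): £31,010
Penalty days: min(25, 45) = 25
Waiting-time penalty: 25 × £570 = £14,250
Subtotal: £31,010 + £31,010 + £14,250 = £76,270
Attorney fees: 20% of £76,270 = £15,254
Total award: £76,270 + £15,254 = £91,524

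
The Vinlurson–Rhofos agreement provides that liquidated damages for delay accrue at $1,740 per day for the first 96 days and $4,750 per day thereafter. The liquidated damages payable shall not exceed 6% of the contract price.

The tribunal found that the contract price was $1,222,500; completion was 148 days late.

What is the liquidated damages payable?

$73,350

First 96 days: 96 × $1,740 = $167,040
Remaining days: (148 − 96) × $4,750 = $247,000
Accrued per-day damages: $167,040 + $247,000 = $414,040
Cap: 6% of $1,222,500 = $73,350
Cap at $73,350: $414,040 exceeds the cap → $73,350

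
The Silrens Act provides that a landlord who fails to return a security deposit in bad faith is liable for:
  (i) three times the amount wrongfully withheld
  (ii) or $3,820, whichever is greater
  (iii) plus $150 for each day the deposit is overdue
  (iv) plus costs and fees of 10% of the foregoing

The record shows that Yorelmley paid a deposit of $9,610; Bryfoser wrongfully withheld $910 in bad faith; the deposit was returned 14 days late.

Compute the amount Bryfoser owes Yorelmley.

$6,512

Trebled: 3 × $910 = $2,730
Minimum $3,820: $2,730 is below the minimum → $3,820
Late-return penalty: 14 × $150 = $2,100
Damages plus late penalty: $3,820 + $2,100 = $5,920
Costs and fees: 10% of $5,920 = $592
Total recovery: $5,920 + $592 = $6,512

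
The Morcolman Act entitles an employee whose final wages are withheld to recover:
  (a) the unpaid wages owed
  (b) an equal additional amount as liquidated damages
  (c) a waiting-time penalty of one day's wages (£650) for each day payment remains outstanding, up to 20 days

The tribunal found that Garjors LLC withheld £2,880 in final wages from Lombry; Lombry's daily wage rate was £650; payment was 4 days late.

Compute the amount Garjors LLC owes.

£8,360

Liquidated damages (equal amount): £2,880
Penalty days: min(4, 20) = 4
Waiting-time penalty: 4 × £650 = £2,600
Total award: £2,880 + £2,880 + £2,600 = £8,360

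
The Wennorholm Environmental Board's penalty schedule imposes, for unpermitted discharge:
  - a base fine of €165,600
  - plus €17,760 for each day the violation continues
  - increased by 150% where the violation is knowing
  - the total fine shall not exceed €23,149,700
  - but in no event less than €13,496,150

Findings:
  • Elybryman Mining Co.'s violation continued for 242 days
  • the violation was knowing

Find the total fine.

Per-day component: 242 × €17,760 = €4,297,920
Base plus per-day: €165,600 + €4,297,920 = €4,463,520
Enhancement: 150% of €4,463,520 = €6,695,280
Enhanced fine: €4,463,520 + €6,695,280 = €11,158,800
Cap at €23,149,700: €11,158,800 is within the cap, no reduction.
Minimum €13,496,150: €11,158,800 is below the minimum → €13,496,150

€13,496,150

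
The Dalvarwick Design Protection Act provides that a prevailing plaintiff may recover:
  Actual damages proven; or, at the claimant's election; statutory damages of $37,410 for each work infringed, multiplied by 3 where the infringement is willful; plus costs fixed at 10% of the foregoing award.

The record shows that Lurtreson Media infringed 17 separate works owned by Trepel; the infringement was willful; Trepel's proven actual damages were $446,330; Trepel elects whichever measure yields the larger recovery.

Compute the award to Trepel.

$2,098,701

Statutory damages: 17 × $37,410 = $635,970
Trebled: 3 × $635,970 = $1,907,910
Greater of actual damages ($446,330) or enhanced statutory damages ($1,907,910): $1,907,910
Costs: 10% of $1,907,910 = $190,791
Award plus costs: $1,907,910 + $190,791 = $2,098,701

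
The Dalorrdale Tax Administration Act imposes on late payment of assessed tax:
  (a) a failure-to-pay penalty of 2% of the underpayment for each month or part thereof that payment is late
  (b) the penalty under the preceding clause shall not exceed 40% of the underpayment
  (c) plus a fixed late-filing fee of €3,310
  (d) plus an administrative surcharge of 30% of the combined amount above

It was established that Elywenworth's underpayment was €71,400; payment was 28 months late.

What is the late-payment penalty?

€41,431

Accrued rate: 2% × 28 = 56%, capped at 40% → 40%
Failure-to-pay penalty: 40% of €71,400 = €28,560
Penalty before surcharge: €28,560 + €3,310 = €31,870
Administrative surcharge: 30% of €31,870 = €9,561
Total penalty: €31,870 + €9,561 = €41,431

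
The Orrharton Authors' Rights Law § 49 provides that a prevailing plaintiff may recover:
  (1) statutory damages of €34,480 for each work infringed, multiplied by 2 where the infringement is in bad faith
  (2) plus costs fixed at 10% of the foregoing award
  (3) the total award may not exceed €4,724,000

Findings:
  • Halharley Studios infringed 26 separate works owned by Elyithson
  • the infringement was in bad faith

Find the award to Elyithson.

€1,972,256

Statutory damages: 26 × €34,480 = €896,480
Doubled: 2 × €896,480 = €1,792,960
Costs: 10% of €1,792,960 = €179,296
Award plus costs: €1,792,960 + €179,296 = €1,972,256
Cap at €4,724,000: €1,972,256 is within the cap, no reduction.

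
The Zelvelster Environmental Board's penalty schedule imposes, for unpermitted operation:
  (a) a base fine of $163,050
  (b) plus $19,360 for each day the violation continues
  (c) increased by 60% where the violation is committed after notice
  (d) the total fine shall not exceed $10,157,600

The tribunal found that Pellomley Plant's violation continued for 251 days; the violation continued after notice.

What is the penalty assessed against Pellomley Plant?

Per-day component: 251 × $19,360 = $4,859,360
Base plus per-day: $163,050 + $4,859,360 = $5,022,410
Enhancement: 60% of $5,022,410 = $3,013,446
Enhanced fine: $5,022,410 + $3,013,446 = $8,035,856
Cap at $10,157,600: $8,035,856 is within the cap, no reduction.

$8,035,856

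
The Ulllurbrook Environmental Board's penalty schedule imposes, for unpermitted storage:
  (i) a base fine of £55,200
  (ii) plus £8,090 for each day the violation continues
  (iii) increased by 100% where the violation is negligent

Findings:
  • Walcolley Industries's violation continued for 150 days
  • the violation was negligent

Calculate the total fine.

Civil penalty: £2,537,400

Per-day component: 150 × £8,090 = £1,213,500
Base plus per-day: £55,200 + £1,213,500 = £1,268,700
Enhancement: 100% of £1,268,700 = £1,268,700
Enhanced fine: £1,268,700 + £1,268,700 = £2,537,400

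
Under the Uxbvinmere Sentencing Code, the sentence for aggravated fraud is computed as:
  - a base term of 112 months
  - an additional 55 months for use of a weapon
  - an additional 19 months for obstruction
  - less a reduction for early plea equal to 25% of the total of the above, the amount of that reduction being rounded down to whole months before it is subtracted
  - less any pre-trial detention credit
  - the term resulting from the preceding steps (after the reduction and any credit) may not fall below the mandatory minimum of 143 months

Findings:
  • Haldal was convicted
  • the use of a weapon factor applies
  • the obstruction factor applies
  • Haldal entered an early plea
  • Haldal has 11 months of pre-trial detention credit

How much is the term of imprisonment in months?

Use of a weapon enhancement: +55 months
Obstruction enhancement: +19 months
Adjusted term: 112 months + 55 months + 19 months = 186 months
Early plea reduction: 25% of 186 months = 46 months (rounded down)
After reduction: 186 − 46 = 140 months
Less pre-trial detention credit: 140 months − 11 months = 129 months
Minimum 143 months: 129 months is below the minimum → 143 months

143 months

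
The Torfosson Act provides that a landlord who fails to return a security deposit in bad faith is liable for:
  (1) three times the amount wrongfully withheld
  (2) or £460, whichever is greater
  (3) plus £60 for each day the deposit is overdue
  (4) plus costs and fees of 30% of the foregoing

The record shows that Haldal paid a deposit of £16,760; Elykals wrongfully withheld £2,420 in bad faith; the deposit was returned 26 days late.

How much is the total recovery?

£11,466

Trebled: 3 × £2,420 = £7,260
Minimum £460: £7,260 meets the minimum, no increase.
Late-return penalty: 26 × £60 = £1,560
Damages plus late penalty: £7,260 + £1,560 = £8,820
Costs and fees: 30% of £8,820 = £2,646
Total recovery: £8,820 + £2,646 = £11,466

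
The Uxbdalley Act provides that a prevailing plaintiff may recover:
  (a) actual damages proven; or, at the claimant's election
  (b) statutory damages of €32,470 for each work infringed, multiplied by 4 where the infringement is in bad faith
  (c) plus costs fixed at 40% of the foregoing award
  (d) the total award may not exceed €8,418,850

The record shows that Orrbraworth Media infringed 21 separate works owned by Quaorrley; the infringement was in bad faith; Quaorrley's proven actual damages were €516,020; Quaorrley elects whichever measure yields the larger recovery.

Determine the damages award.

Statutory damages: 21 × €32,470 = €681,870
Multiplied by 4: 4 × €681,870 = €2,727,480
Greater of actual damages (€516,020) or enhanced statutory damages (€2,727,480): €2,727,480
Costs: 40% of €2,727,480 = €1,090,992
Award plus costs: €2,727,480 + €1,090,992 = €3,818,472
Cap at €8,418,850: €3,818,472 is within the cap, no reduction.

€3,818,472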